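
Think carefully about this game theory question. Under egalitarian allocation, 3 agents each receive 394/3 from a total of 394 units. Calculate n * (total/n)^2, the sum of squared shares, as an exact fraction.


Step 1: Each agent's share = 394/3
Step 2: Square of each share = (394/3)^2 = 155236/9
Step 3: Sum of squares = 3 * 155236/9 = 155236/3

155236/3


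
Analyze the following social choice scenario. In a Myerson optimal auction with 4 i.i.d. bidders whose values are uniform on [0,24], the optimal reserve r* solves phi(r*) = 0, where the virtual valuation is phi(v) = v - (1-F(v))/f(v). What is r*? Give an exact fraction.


Step 1: For U[0,24], F(v) = v/24 and f(v) = 1/24
Step 2: phi(v) = v - (1 - v/24)/(1/24) = v - (24 - v) = 2v - 24
Step 3: Set phi(r*) = 0: 2r* - 24 = 0
Step 4: r* = 24/2 = 12 (the number of bidders n = 4 does not enter)

12


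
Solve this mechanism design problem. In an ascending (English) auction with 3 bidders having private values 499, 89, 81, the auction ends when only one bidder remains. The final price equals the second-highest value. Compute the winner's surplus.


Step 1: Identify the highest value: 499
Step 2: Identify the second-highest value: 89
Step 3: The final price = second-highest value = 89
Step 4: Surplus = 499 - 89 = 410

410


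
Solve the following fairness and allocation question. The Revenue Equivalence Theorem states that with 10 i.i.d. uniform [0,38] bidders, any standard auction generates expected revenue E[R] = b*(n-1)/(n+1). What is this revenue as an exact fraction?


Step 1: By Revenue Equivalence, expected revenue = b*(n-1)/(n+1)
Step 2: Substituting n = 10, b = 38
Step 3: Revenue = 38*(10-1)/(10+1) = 38*9/11
Step 4: Revenue = 342/11

342/11


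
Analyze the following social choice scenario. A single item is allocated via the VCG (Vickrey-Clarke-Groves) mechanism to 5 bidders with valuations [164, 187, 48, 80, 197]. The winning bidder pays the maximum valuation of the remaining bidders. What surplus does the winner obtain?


Step 1: The winner is the agent with the highest value: agent 4 with value 197
Step 2: Values of other agents: [164, 187, 48, 80]
Step 3: VCG payment = max of others' values = 187
Step 4: Surplus = 197 - 187 = 10

10


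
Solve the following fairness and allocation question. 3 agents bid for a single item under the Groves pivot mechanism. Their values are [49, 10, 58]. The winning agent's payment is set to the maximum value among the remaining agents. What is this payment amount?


Step 1: The efficient winner is agent 2 with value 58
Step 2: Other agents' values: [49, 10]
Step 3: Pivot payment = max(others) = 49
Step 4: The winner pays 49

49


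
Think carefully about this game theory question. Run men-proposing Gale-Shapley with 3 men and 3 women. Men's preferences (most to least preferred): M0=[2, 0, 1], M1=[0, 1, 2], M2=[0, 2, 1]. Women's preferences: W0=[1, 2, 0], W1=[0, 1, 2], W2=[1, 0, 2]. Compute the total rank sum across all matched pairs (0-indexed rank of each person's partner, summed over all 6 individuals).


Step 1: Run Gale-Shapley (men propose, women hold best offer):
  M0 proposes to W2; she accepts
  M1 proposes to W0; she accepts
  M2 proposes to W0; rejected
  M2 proposes to W2; rejected
  M2 proposes to W1; she accepts
Step 2: Final matching: W0-M1, W1-M2, W2-M0
Step 3: 0-indexed ranks (man's rank of his match, then woman's): 0 + 0 + 2 + 2 + 0 + 1
Step 4: Total rank sum = 5

5


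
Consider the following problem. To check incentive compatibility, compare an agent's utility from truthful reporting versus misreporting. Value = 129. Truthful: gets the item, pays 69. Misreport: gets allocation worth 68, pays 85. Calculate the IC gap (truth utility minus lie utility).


Step 1: U(truth) = value - payment = 129 - 69 = 60
Step 2: U(lie) = allocation - payment = 68 - 85 = -17
Step 3: IC gap = 60 - (-17) = 77

77


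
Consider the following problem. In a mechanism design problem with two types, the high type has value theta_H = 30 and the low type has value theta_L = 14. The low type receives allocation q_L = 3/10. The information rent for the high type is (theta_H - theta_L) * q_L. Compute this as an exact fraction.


Step 1: theta_H - theta_L = 30 - 14 = 16
Step 2: Information rent = (theta_H - theta_L) * q_L
Step 3: = 16 * 3/10
Step 4: = 24/5

24/5


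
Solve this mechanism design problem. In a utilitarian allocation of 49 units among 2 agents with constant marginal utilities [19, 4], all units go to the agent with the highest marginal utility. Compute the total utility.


Step 1: The marginal utilities are [19, 4]
Step 2: The highest marginal utility is 19
Step 3: All 49 units go to that agent
Step 4: Total utility = 19 * 49 = 931

931


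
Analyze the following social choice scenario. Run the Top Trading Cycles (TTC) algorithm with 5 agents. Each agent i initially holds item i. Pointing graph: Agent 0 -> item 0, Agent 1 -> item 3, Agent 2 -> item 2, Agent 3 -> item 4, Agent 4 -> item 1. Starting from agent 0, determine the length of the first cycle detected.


Step 1: Trace the pointer graph from agent 0: 0 -> 0
Step 2: A cycle is detected when we revisit agent 0
Step 3: The cycle is: 0 -> 0
Step 4: Cycle length = 1

1


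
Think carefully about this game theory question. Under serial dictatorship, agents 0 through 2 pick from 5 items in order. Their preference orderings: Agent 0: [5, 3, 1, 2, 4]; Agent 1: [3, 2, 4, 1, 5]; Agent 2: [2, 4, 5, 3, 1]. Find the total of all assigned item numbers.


Step 1: Agent 0 picks item 5
Step 2: Agent 1 picks item 3
Step 3: Agent 2 picks item 2
Step 4: Sum = 5 + 3 + 2 = 10

10


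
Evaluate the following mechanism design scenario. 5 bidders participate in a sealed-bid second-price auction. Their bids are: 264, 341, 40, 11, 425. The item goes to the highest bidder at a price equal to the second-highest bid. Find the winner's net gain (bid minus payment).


Step 1: Sort bids in descending order: 425, 341, 264, 40, 11
Step 2: The winning bid is the highest: 425
Step 3: The payment equals the second-highest bid: 341
Step 4: Surplus = winner's bid - payment = 425 - 341 = 84

84


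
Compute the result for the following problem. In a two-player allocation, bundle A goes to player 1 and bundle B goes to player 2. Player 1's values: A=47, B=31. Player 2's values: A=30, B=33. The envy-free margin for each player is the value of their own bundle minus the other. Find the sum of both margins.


Step 1: Player 1's margin = v1(A) - v1(B) = 47 - 31 = 16
Step 2: Player 2's margin = v2(B) - v2(A) = 33 - 30 = 3
Step 3: Total margin = 16 + 3 = 19

19


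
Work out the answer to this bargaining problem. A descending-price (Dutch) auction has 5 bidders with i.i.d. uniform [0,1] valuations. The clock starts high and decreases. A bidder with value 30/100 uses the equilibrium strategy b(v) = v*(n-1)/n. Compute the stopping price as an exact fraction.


Step 1: Dutch auctions are strategically equivalent to first-price auctions
Step 2: The equilibrium bid is b(v) = v*(n-1)/n
Step 3: b = 3/10 * 4/5
Step 4: b = 6/25

6/25


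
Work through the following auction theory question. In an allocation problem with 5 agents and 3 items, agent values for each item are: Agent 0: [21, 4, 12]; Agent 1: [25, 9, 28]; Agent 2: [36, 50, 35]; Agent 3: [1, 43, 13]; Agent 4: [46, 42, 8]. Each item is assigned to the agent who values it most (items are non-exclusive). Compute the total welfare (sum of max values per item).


Step 1: For each item, find the maximum value among all agents.
Step 2: Item 0 -> Agent 4 (value 46)
Step 3: Item 1 -> Agent 2 (value 50)
Step 4: Item 2 -> Agent 2 (value 35)
Step 5: Total welfare = 46 + 50 + 35 = 131

131


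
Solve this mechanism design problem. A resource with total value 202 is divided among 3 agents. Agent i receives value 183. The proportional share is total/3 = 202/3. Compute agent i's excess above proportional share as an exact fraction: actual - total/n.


Step 1: Proportional share = 202/3
Step 2: Agent's actual allocation = 183
Step 3: Excess = 183 - 202/3 = 347/3

347/3


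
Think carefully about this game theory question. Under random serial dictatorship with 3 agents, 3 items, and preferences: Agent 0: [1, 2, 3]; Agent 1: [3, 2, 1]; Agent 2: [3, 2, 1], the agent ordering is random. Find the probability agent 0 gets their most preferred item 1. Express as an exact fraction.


Step 1: Agent 0 wants item 1
Step 2: There are 6 possible orderings of agents
Step 3: In 6 orderings, agent 0 gets item 1
Step 4: Probability = 6/6 = 1

1


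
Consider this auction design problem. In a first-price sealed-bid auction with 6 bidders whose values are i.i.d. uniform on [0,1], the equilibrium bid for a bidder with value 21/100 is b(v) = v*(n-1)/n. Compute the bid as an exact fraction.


Step 1: The symmetric BNE bidding function is b(v) = v * (n-1) / n
Step 2: Substitute v = 21/100 and n = 6
Step 3: b = 21/100 * 5/6
Step 4: b = 7/40

7/40


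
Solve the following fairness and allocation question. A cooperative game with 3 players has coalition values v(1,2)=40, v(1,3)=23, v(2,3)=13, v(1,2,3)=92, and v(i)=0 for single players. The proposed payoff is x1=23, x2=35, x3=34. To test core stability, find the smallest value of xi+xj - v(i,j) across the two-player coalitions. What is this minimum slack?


Step 1: Slack for coalition (1,2): x1+x2 - v12 = 58 - 40 = 18
Step 2: Slack for coalition (1,3): x1+x3 - v13 = 57 - 23 = 34
Step 3: Slack for coalition (2,3): x2+x3 - v23 = 69 - 13 = 56
Step 4: Minimum slack = min(18, 34, 56) = 18, attained by (1,2); no pair can gain by deviating, so the allocation is in the core

18


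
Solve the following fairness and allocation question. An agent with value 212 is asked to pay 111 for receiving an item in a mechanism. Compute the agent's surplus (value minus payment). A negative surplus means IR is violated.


Step 1: Surplus = value - payment = 212 - 111 = 101
Step 2: IR is satisfied (surplus >= 0)

101


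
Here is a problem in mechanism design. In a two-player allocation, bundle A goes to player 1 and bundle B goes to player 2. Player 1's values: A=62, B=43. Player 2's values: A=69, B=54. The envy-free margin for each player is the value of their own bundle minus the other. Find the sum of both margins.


Step 1: Player 1's margin = v1(A) - v1(B) = 62 - 43 = 19
Step 2: Player 2's margin = v2(B) - v2(A) = 54 - 69 = -15
Step 3: Total margin = 19 + -15 = 4

4


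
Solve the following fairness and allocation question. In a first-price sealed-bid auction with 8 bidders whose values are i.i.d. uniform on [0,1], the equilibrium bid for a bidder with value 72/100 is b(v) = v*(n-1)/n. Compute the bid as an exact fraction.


Step 1: The symmetric BNE bidding function is b(v) = v * (n-1) / n
Step 2: Substitute v = 18/25 and n = 8
Step 3: b = 18/25 * 7/8
Step 4: b = 63/100

63/100


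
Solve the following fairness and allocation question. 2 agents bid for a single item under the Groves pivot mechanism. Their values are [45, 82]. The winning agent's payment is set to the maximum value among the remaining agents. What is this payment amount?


Step 1: The efficient winner is agent 1 with value 82
Step 2: Other agents' values: [45]
Step 3: Pivot payment = max(others) = 45
Step 4: The winner pays 45

45


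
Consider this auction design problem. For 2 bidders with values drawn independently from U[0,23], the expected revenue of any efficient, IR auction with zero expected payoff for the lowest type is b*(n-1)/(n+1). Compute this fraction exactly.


Step 1: By Revenue Equivalence, expected revenue = b*(n-1)/(n+1)
Step 2: Substituting n = 2, b = 23
Step 3: Revenue = 23*(2-1)/(2+1) = 23*1/3
Step 4: Revenue = 23/3

23/3


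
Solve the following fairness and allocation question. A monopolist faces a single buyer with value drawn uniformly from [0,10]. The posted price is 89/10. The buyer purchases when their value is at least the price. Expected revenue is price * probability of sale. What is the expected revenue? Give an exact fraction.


Step 1: Posted price r = 89/10, value support [0,10]
Step 2: P(v >= r) = (10 - 89/10)/10 = 11/100
Step 3: Expected revenue = r * P(v >= r) = 89/10 * 11/100
Step 4: Revenue = 979/1000

979/1000


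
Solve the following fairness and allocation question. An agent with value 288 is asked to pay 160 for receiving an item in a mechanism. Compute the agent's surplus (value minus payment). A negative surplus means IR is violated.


Step 1: Surplus = value - payment = 288 - 160 = 128
Step 2: IR is satisfied (surplus >= 0)

128


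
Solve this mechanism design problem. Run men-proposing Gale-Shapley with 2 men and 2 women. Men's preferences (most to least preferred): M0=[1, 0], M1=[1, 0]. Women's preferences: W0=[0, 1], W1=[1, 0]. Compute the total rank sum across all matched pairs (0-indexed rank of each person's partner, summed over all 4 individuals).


Step 1: Run Gale-Shapley (men propose, women hold best offer):
  M0 proposes to W1; she accepts
  M1 proposes to W1; she switches from M0
  M0 proposes to W0; she accepts
Step 2: Final matching: W0-M0, W1-M1
Step 3: 0-indexed ranks (man's rank of his match, then woman's): 1 + 0 + 0 + 0
Step 4: Total rank sum = 1

1


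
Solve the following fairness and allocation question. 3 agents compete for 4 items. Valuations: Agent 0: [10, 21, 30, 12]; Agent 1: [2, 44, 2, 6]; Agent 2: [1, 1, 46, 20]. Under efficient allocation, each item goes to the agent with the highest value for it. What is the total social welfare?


Step 1: For each item, find the maximum value among all agents.
Step 2: Item 0 -> Agent 0 (value 10)
Step 3: Item 1 -> Agent 1 (value 44)
Step 4: Item 2 -> Agent 2 (value 46)
Step 5: Item 3 -> Agent 2 (value 20)
Step 6: Total welfare = 10 + 44 + 46 + 20 = 120

120


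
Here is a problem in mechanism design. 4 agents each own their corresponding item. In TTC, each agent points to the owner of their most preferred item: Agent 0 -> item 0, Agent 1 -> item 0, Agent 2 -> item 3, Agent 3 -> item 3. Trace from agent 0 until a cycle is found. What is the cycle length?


Step 1: Trace the pointer graph from agent 0: 0 -> 0
Step 2: A cycle is detected when we revisit agent 0
Step 3: The cycle is: 0 -> 0
Step 4: Cycle length = 1

1


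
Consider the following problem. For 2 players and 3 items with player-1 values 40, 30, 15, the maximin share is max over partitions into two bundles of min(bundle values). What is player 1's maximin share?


Step 1: Item values = 40, 30, 15
Step 2: Enumerate all 2-bundle partitions and take the smaller bundle:
  Partition 1: {40} vs {30,15} -> bundles 40, 45; min = 40
  Partition 2: {30} vs {40,15} -> bundles 30, 55; min = 30
  Partition 3: {15} vs {40,30} -> bundles 15, 70; min = 15
Step 3: MMS = max(40, 30, 15) = 40

40


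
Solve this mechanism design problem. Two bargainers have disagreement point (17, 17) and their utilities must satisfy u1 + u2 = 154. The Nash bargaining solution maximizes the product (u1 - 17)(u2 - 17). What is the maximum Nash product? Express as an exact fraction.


Step 1: The Nash solution splits surplus symmetrically above the disagreement point
Step 2: u1 = (total + d1 - d2)/2 = (154 + 17 - 17)/2 = 77
Step 3: u2 = (total - d1 + d2)/2 = (154 - 17 + 17)/2 = 77
Step 4: Nash product = (77 - 17) * (77 - 17)
Step 5: = 60 * 60 = 3600

3600


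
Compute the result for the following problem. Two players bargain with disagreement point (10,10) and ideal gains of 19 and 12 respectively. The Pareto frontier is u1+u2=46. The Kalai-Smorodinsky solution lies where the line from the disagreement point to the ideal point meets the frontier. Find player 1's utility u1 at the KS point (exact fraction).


Step 1: At the KS point, (u1-d1)/r1 = (u2-d2)/r2 = t and u1+u2 = 46
Step 2: u1 = d1 + r1*t and u2 = d2 + r2*t, so (d1 + r1*t) + (d2 + r2*t) = 46
Step 3: t = (46 - 10 - 10)/(19 + 12) = 26/31
Step 4: u1 = d1 + r1*t = 10 + 19 * 26/31 = 804/31
Step 5: (Check: u2 = d2 + r2*t = 622/31; u1+u2 = 804/31 + 622/31 = 46, on the frontier.)

804/31


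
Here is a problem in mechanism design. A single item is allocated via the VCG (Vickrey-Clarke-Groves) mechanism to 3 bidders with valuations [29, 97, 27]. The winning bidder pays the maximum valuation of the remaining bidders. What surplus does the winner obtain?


Step 1: The winner is the agent with the highest value: agent 1 with value 97
Step 2: Values of other agents: [29, 27]
Step 3: VCG payment = max of others' values = 29
Step 4: Surplus = 97 - 29 = 68

68


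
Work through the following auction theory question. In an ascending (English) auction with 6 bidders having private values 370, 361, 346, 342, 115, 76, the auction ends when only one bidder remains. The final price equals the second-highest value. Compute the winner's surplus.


Step 1: Identify the highest value: 370
Step 2: Identify the second-highest value: 361
Step 3: The final price = second-highest value = 361
Step 4: Surplus = 370 - 361 = 9

9


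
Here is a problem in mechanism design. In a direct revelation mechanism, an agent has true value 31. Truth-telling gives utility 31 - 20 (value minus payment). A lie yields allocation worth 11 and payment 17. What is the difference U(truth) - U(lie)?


Step 1: U(truth) = value - payment = 31 - 20 = 11
Step 2: U(lie) = allocation - payment = 11 - 17 = -6
Step 3: IC gap = 11 - (-6) = 17

17


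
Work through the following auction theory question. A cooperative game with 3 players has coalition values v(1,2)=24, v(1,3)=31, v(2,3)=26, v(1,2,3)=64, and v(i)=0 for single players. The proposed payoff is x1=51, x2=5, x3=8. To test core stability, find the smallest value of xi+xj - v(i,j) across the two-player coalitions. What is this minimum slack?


Step 1: Slack for coalition (1,2): x1+x2 - v12 = 56 - 24 = 32
Step 2: Slack for coalition (1,3): x1+x3 - v13 = 59 - 31 = 28
Step 3: Slack for coalition (2,3): x2+x3 - v23 = 13 - 26 = -13
Step 4: Minimum slack = min(32, 28, -13) = -13, attained by (2,3); coalition (2,3) can block (slack < 0), so the allocation is not in the core

-13


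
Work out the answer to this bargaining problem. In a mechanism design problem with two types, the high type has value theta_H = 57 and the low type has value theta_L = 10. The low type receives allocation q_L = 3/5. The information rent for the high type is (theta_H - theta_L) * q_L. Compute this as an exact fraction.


Step 1: theta_H - theta_L = 57 - 10 = 47
Step 2: Information rent = (theta_H - theta_L) * q_L
Step 3: = 47 * 3/5
Step 4: = 141/5

141/5


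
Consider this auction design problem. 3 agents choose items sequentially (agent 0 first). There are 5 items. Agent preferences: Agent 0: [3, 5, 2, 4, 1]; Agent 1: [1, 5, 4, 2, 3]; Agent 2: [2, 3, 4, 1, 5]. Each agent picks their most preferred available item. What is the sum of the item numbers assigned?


Step 1: Agent 0 picks item 3
Step 2: Agent 1 picks item 1
Step 3: Agent 2 picks item 2
Step 4: Sum = 3 + 1 + 2 = 6

6


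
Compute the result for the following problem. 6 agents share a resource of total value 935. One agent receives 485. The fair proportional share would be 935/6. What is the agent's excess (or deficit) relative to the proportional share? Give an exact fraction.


Step 1: Proportional share = 935/6
Step 2: Agent's actual allocation = 485
Step 3: Excess = 485 - 935/6 = 1975/6

1975/6


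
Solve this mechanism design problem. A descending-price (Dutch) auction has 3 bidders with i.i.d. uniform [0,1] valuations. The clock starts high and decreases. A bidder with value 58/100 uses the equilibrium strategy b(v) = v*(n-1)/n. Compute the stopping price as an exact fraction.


Step 1: Dutch auctions are strategically equivalent to first-price auctions
Step 2: The equilibrium bid is b(v) = v*(n-1)/n
Step 3: b = 29/50 * 2/3
Step 4: b = 29/75

29/75


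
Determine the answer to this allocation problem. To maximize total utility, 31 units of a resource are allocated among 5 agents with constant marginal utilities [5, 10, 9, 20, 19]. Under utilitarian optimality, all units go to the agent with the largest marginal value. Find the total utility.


Step 1: The marginal utilities are [5, 10, 9, 20, 19]
Step 2: The highest marginal utility is 20
Step 3: All 31 units go to that agent
Step 4: Total utility = 20 * 31 = 620

620


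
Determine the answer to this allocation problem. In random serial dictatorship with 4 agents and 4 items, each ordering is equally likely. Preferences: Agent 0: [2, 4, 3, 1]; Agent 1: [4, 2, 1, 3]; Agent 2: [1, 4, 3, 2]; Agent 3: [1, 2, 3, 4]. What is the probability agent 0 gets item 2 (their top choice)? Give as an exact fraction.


Step 1: Agent 0 wants item 2
Step 2: There are 24 possible orderings of agents
Step 3: In 19 orderings, agent 0 gets item 2
Step 4: Probability = 19/24

19/24


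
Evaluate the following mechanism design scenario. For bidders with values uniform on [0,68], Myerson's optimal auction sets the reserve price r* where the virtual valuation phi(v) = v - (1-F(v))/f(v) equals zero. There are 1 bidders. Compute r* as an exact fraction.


Step 1: For U[0,68], F(v) = v/68 and f(v) = 1/68
Step 2: phi(v) = v - (1 - v/68)/(1/68) = v - (68 - v) = 2v - 68
Step 3: Set phi(r*) = 0: 2r* - 68 = 0
Step 4: r* = 68/2 = 34 (the number of bidders n = 1 does not enter)

34


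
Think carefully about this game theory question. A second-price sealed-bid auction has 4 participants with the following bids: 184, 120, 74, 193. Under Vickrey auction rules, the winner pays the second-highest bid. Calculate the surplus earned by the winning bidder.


Step 1: Sort bids in descending order: 193, 184, 120, 74
Step 2: The winning bid is the highest: 193
Step 3: The payment equals the second-highest bid: 184
Step 4: Surplus = winner's bid - payment = 193 - 184 = 9

9


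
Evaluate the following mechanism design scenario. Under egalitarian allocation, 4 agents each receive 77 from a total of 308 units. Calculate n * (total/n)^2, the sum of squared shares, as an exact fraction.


Step 1: Each agent's share = 308/4 = 77
Step 2: Square of each share = (77)^2 = 5929
Step 3: Sum of squares = 4 * 5929 = 23716

23716


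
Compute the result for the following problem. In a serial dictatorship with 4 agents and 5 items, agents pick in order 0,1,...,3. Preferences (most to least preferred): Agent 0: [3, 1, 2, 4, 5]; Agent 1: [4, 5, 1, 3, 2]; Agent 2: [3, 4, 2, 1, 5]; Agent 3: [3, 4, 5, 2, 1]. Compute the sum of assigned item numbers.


Step 1: Agent 0 picks item 3
Step 2: Agent 1 picks item 4
Step 3: Agent 2 picks item 2
Step 4: Agent 3 picks item 5
Step 5: Sum = 3 + 4 + 2 + 5 = 14

14


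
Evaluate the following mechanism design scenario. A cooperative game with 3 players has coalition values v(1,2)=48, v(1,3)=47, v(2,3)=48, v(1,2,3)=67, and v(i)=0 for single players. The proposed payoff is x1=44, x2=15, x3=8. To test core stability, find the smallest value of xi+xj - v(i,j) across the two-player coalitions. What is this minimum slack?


Step 1: Slack for coalition (1,2): x1+x2 - v12 = 59 - 48 = 11
Step 2: Slack for coalition (1,3): x1+x3 - v13 = 52 - 47 = 5
Step 3: Slack for coalition (2,3): x2+x3 - v23 = 23 - 48 = -25
Step 4: Minimum slack = min(11, 5, -25) = -25, attained by (2,3); coalition (2,3) can block (slack < 0), so the allocation is not in the core

-25


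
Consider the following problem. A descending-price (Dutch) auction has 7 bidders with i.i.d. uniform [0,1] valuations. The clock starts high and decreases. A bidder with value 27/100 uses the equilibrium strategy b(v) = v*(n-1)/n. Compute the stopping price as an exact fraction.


Step 1: Dutch auctions are strategically equivalent to first-price auctions
Step 2: The equilibrium bid is b(v) = v*(n-1)/n
Step 3: b = 27/100 * 6/7
Step 4: b = 81/350

81/350


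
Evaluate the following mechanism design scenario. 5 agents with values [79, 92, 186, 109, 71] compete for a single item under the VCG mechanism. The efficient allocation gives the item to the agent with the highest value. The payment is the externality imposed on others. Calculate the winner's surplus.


Step 1: The winner is the agent with the highest value: agent 2 with value 186
Step 2: Values of other agents: [79, 92, 109, 71]
Step 3: VCG payment = max of others' values = 109
Step 4: Surplus = 186 - 109 = 77

77


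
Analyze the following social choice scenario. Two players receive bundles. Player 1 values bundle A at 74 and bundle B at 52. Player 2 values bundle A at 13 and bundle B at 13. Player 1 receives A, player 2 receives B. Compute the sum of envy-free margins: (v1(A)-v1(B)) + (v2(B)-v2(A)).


Step 1: Player 1's margin = v1(A) - v1(B) = 74 - 52 = 22
Step 2: Player 2's margin = v2(B) - v2(A) = 13 - 13 = 0
Step 3: Total margin = 22 + 0 = 22

22


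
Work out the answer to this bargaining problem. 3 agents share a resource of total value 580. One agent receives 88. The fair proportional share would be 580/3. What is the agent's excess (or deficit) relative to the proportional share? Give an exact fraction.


Step 1: Proportional share = 580/3
Step 2: Agent's actual allocation = 88
Step 3: Excess = 88 - 580/3 = -316/3

-316/3


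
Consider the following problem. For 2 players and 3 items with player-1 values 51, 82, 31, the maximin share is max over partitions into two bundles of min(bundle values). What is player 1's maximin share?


Step 1: Item values = 51, 82, 31
Step 2: Enumerate all 2-bundle partitions and take the smaller bundle:
  Partition 1: {51} vs {82,31} -> bundles 51, 113; min = 51
  Partition 2: {82} vs {51,31} -> bundles 82, 82; min = 82
  Partition 3: {31} vs {51,82} -> bundles 31, 133; min = 31
Step 3: MMS = max(51, 82, 31) = 82

82


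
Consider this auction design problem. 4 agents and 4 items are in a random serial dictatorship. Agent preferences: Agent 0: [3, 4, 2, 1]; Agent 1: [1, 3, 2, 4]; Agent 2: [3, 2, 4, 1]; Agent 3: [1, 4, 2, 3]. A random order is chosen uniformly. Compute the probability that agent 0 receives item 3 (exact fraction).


Step 1: Agent 0 wants item 3
Step 2: There are 24 possible orderings of agents
Step 3: In 11 orderings, agent 0 gets item 3
Step 4: Probability = 11/24

11/24


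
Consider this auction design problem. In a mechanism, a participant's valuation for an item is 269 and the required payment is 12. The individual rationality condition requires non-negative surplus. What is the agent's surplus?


Step 1: Surplus = value - payment = 269 - 12 = 257
Step 2: IR is satisfied (surplus >= 0)

257


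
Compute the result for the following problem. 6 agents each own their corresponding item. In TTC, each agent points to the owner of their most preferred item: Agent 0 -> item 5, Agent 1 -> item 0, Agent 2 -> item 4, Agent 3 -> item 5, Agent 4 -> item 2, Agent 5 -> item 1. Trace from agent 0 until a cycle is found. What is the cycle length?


Step 1: Trace the pointer graph from agent 0: 0 -> 5 -> 1 -> 0
Step 2: A cycle is detected when we revisit agent 0
Step 3: The cycle is: 0 -> 5 -> 1 -> 0
Step 4: Cycle length = 3

3


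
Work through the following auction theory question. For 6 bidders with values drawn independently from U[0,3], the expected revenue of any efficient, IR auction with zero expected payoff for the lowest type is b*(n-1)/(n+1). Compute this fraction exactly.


Step 1: By Revenue Equivalence, expected revenue = b*(n-1)/(n+1)
Step 2: Substituting n = 6, b = 3
Step 3: Revenue = 3*(6-1)/(6+1) = 3*5/7
Step 4: Revenue = 15/7

15/7


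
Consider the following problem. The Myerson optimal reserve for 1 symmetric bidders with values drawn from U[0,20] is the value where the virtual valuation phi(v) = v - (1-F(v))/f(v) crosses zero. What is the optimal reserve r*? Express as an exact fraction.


Step 1: For U[0,20], F(v) = v/20 and f(v) = 1/20
Step 2: phi(v) = v - (1 - v/20)/(1/20) = v - (20 - v) = 2v - 20
Step 3: Set phi(r*) = 0: 2r* - 20 = 0
Step 4: r* = 20/2 = 10 (the number of bidders n = 1 does not enter)

10


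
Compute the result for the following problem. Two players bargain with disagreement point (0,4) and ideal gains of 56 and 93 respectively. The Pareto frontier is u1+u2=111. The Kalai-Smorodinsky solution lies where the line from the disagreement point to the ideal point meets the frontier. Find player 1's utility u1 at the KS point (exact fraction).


Step 1: At the KS point, (u1-d1)/r1 = (u2-d2)/r2 = t and u1+u2 = 111
Step 2: u1 = d1 + r1*t and u2 = d2 + r2*t, so (d1 + r1*t) + (d2 + r2*t) = 111
Step 3: t = (111 - 0 - 4)/(56 + 93) = 107/149
Step 4: u1 = d1 + r1*t = 0 + 56 * 107/149 = 5992/149
Step 5: (Check: u2 = d2 + r2*t = 10547/149; u1+u2 = 5992/149 + 10547/149 = 111, on the frontier.)

5992/149


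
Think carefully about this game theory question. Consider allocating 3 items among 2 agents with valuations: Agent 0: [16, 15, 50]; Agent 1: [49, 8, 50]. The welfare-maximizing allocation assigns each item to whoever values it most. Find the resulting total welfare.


Step 1: For each item, find the maximum value among all agents.
Step 2: Item 0 -> Agent 1 (value 49)
Step 3: Item 1 -> Agent 0 (value 15)
Step 4: Item 2 -> Agent 0 (value 50)
Step 5: Total welfare = 49 + 15 + 50 = 114

114


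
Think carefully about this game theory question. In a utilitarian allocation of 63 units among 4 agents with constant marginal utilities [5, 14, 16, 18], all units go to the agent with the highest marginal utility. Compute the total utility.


Step 1: The marginal utilities are [5, 14, 16, 18]
Step 2: The highest marginal utility is 18
Step 3: All 63 units go to that agent
Step 4: Total utility = 18 * 63 = 1134

1134


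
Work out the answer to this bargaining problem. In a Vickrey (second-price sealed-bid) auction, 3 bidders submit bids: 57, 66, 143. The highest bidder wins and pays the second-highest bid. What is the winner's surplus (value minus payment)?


Step 1: Sort bids in descending order: 143, 66, 57
Step 2: The winning bid is the highest: 143
Step 3: The payment equals the second-highest bid: 66
Step 4: Surplus = winner's bid - payment = 143 - 66 = 77

77


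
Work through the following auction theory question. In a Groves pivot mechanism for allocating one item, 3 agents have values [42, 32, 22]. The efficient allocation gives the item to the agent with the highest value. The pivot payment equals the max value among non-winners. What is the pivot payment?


Step 1: The efficient winner is agent 0 with value 42
Step 2: Other agents' values: [32, 22]
Step 3: Pivot payment = max(others) = 32
Step 4: The winner pays 32

32


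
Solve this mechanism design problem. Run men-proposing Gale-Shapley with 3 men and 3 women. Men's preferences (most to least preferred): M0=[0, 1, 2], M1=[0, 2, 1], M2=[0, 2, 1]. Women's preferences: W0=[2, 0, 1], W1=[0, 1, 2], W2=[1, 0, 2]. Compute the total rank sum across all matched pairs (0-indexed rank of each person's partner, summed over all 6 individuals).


Step 1: Run Gale-Shapley (men propose, women hold best offer):
  M0 proposes to W0; she accepts
  M1 proposes to W0; rejected
  M1 proposes to W2; she accepts
  M2 proposes to W0; she switches from M0
  M0 proposes to W1; she accepts
Step 2: Final matching: W0-M2, W1-M0, W2-M1
Step 3: 0-indexed ranks (man's rank of his match, then woman's): 0 + 0 + 1 + 0 + 1 + 0
Step 4: Total rank sum = 2

2


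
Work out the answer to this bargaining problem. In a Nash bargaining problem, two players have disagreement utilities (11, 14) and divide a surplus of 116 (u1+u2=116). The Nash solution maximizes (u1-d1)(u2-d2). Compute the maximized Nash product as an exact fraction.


Step 1: The Nash solution splits surplus symmetrically above the disagreement point
Step 2: u1 = (total + d1 - d2)/2 = (116 + 11 - 14)/2 = 113/2
Step 3: u2 = (total - d1 + d2)/2 = (116 - 11 + 14)/2 = 119/2
Step 4: Nash product = (113/2 - 11) * (119/2 - 14)
Step 5: = 91/2 * 91/2 = 8281/4

8281/4


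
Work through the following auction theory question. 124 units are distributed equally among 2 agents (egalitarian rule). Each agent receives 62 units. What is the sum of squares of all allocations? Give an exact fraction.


Step 1: Each agent's share = 124/2 = 62
Step 2: Square of each share = (62)^2 = 3844
Step 3: Sum of squares = 2 * 3844 = 7688

7688


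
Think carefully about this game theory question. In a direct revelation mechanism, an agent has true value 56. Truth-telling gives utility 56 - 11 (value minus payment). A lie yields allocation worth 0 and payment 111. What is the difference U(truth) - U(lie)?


Step 1: U(truth) = value - payment = 56 - 11 = 45
Step 2: U(lie) = allocation - payment = 0 - 111 = -111
Step 3: IC gap = 45 - (-111) = 156

156


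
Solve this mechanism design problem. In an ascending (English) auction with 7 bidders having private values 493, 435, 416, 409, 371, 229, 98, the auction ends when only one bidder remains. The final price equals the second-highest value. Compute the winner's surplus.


Step 1: Identify the highest value: 493
Step 2: Identify the second-highest value: 435
Step 3: The final price = second-highest value = 435
Step 4: Surplus = 493 - 435 = 58

58


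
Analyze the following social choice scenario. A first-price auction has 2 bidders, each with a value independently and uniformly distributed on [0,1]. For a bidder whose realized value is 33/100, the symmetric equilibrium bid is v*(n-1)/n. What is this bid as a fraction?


Step 1: The symmetric BNE bidding function is b(v) = v * (n-1) / n
Step 2: Substitute v = 33/100 and n = 2
Step 3: b = 33/100 * 1/2
Step 4: b = 33/200

33/200


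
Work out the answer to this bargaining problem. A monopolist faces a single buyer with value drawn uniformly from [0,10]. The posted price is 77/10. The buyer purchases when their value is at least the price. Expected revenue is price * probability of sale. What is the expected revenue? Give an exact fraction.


Step 1: Posted price r = 77/10, value support [0,10]
Step 2: P(v >= r) = (10 - 77/10)/10 = 23/100
Step 3: Expected revenue = r * P(v >= r) = 77/10 * 23/100
Step 4: Revenue = 1771/1000

1771/1000


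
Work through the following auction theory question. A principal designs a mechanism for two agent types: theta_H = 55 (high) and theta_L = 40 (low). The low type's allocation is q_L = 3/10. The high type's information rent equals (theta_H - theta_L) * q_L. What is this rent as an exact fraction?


Step 1: theta_H - theta_L = 55 - 40 = 15
Step 2: Information rent = (theta_H - theta_L) * q_L
Step 3: = 15 * 3/10
Step 4: = 9/2

9/2


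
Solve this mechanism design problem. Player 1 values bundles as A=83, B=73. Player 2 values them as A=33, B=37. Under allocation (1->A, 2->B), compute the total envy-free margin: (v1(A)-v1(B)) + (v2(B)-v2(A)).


Step 1: Player 1's margin = v1(A) - v1(B) = 83 - 73 = 10
Step 2: Player 2's margin = v2(B) - v2(A) = 37 - 33 = 4
Step 3: Total margin = 10 + 4 = 14

14


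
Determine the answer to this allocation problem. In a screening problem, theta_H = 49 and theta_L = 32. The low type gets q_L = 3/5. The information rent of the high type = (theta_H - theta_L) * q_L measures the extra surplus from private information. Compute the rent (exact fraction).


Step 1: theta_H - theta_L = 49 - 32 = 17
Step 2: Information rent = (theta_H - theta_L) * q_L
Step 3: = 17 * 3/5
Step 4: = 51/5

51/5


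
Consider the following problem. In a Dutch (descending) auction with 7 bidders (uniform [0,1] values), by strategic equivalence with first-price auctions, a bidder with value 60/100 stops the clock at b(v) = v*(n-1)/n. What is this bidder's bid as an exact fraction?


Step 1: Dutch auctions are strategically equivalent to first-price auctions
Step 2: The equilibrium bid is b(v) = v*(n-1)/n
Step 3: b = 3/5 * 6/7
Step 4: b = 18/35

18/35


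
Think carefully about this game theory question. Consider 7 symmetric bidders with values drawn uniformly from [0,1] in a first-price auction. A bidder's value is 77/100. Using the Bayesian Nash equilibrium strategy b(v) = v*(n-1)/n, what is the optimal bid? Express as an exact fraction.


Step 1: The symmetric BNE bidding function is b(v) = v * (n-1) / n
Step 2: Substitute v = 77/100 and n = 7
Step 3: b = 77/100 * 6/7
Step 4: b = 33/50

33/50


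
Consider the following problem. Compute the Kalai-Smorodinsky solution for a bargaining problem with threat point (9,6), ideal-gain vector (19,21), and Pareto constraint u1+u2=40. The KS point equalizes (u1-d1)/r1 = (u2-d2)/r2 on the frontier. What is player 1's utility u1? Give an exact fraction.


Step 1: At the KS point, (u1-d1)/r1 = (u2-d2)/r2 = t and u1+u2 = 40
Step 2: u1 = d1 + r1*t and u2 = d2 + r2*t, so (d1 + r1*t) + (d2 + r2*t) = 40
Step 3: t = (40 - 9 - 6)/(19 + 21) = 25/40 = 5/8
Step 4: u1 = d1 + r1*t = 9 + 19 * 5/8 = 167/8
Step 5: (Check: u2 = d2 + r2*t = 153/8; u1+u2 = 167/8 + 153/8 = 40, on the frontier.)

167/8


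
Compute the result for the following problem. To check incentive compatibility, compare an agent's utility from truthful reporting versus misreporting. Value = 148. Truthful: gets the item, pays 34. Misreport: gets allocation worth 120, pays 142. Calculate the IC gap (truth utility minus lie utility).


Step 1: U(truth) = value - payment = 148 - 34 = 114
Step 2: U(lie) = allocation - payment = 120 - 142 = -22
Step 3: IC gap = 114 - (-22) = 136

136


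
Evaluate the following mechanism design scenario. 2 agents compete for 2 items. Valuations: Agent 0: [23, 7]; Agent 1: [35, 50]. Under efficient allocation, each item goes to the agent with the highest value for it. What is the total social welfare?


Step 1: For each item, find the maximum value among all agents.
Step 2: Item 0 -> Agent 1 (value 35)
Step 3: Item 1 -> Agent 1 (value 50)
Step 4: Total welfare = 35 + 50 = 85

85


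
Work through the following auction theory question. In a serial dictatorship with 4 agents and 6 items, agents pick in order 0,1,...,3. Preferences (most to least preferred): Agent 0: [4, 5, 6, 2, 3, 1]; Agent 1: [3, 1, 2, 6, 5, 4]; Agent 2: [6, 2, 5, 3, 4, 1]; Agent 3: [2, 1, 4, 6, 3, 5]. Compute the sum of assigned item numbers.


Step 1: Agent 0 picks item 4
Step 2: Agent 1 picks item 3
Step 3: Agent 2 picks item 6
Step 4: Agent 3 picks item 2
Step 5: Sum = 4 + 3 + 6 + 2 = 15

15


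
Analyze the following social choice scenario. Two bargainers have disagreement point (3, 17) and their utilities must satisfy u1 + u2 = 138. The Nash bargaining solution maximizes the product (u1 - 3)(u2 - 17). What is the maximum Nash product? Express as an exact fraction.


Step 1: The Nash solution splits surplus symmetrically above the disagreement point
Step 2: u1 = (total + d1 - d2)/2 = (138 + 3 - 17)/2 = 62
Step 3: u2 = (total - d1 + d2)/2 = (138 - 3 + 17)/2 = 76
Step 4: Nash product = (62 - 3) * (76 - 17)
Step 5: = 59 * 59 = 3481

3481


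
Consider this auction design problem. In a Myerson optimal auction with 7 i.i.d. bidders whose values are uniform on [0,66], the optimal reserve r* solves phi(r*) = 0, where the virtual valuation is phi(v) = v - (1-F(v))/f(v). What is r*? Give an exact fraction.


Step 1: For U[0,66], F(v) = v/66 and f(v) = 1/66
Step 2: phi(v) = v - (1 - v/66)/(1/66) = v - (66 - v) = 2v - 66
Step 3: Set phi(r*) = 0: 2r* - 66 = 0
Step 4: r* = 66/2 = 33 (the number of bidders n = 7 does not enter)

33


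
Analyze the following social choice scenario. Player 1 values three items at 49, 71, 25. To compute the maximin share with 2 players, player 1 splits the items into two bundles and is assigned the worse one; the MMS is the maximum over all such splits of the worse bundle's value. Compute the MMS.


Step 1: Item values = 49, 71, 25
Step 2: Enumerate all 2-bundle partitions and take the smaller bundle:
  Partition 1: {49} vs {71,25} -> bundles 49, 96; min = 49
  Partition 2: {71} vs {49,25} -> bundles 71, 74; min = 71
  Partition 3: {25} vs {49,71} -> bundles 25, 120; min = 25
Step 3: MMS = max(49, 71, 25) = 71

71


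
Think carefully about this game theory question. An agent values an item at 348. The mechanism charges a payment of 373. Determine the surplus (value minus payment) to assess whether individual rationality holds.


Step 1: Surplus = value - payment = 348 - 373 = -25
Step 2: IR is violated (surplus < 0)

-25
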